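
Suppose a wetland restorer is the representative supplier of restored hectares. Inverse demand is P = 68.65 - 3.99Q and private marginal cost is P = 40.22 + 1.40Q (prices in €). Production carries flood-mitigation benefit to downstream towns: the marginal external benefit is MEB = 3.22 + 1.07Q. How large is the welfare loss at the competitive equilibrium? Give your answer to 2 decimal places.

DWL = €9.09

Market equilibrium (private): 40.22 + 1.40Q = 68.65 - 3.99Q → Q_m = 5.2746.
Social marginal cost = private MC − MEB = 37.00 + 0.33Q.
Set SMC = demand: 37.00 + 0.33Q = 68.65 - 3.99Q → Q* = 7.3264.
Height of the DWL triangle at Q_m is demand(Q_m) − SMC(Q_m) = MEB(Q_m) = 8.8638.
DWL = ½ × 2.0518 × 8.8638 = 9.0934.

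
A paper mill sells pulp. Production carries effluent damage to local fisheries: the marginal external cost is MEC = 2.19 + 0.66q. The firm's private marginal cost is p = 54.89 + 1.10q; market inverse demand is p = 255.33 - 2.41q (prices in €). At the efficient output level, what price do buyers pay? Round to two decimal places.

Social marginal cost = private MC + MEC = 57.08 + 1.76q.
Set SMC = demand: 57.08 + 1.76q = 255.33 - 2.41q → q* = 47.5420.
Consumer price on the demand curve at q*: 255.33 − 2.41×47.5420 = 140.7538.

P = €140.75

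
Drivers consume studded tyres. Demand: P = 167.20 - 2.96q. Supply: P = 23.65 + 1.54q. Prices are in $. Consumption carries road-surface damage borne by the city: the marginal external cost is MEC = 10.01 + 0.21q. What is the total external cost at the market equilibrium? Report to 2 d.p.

Market equilibrium (private): 23.65 + 1.54q = 167.20 - 2.96q → q_m = 31.9000.
Total external cost = ∫₀^{q_m} (10.01 + 0.21q) dq = 10.01×31.9000 + ½×0.21×31.9000² = 426.1681.

$426.17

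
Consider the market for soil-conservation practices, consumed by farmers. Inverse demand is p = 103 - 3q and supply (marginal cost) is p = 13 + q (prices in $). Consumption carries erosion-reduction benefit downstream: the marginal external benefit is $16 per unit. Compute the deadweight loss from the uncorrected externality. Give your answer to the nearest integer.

Market equilibrium (private): 13 + q = 103 - 3q → q_m = 22.5000.
Social marginal benefit = demand + MEB = 119 - 3q.
Set SMB = MC: 119 - 3q = 13 + q → q* = 26.5000.
The welfare-loss triangle has base |q_m − q*| and height MEB(q_m) (the vertical gap between SMB and MC is zero at q* and MEB at q_m).
DWL = ½ × 4.0000 × 16.0000 = 32.0000.

DWL = $32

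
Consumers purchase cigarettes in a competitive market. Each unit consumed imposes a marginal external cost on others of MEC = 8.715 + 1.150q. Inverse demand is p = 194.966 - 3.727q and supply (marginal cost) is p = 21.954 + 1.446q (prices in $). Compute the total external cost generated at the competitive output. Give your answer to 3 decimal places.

$934.659

Market equilibrium (private): 21.954 + 1.446q = 194.966 - 3.727q → q_m = 33.4452.
Total external cost = ∫₀^{q_m} (8.715 + 1.150q) dq = 8.715×33.4452 + ½×1.150×33.4452² = 934.6592.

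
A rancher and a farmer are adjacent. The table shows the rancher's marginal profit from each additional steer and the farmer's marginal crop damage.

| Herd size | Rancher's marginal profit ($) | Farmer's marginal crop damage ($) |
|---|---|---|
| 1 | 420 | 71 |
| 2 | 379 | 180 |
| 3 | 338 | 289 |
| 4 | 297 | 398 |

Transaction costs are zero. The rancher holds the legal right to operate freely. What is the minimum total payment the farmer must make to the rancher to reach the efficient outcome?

Left alone the rancher would choose level 4 (marginal profit stays positive).
Efficient level: k* = 3 (marginal profit ≥ marginal crop damage through 3).
The farmer must at least cover the rancher's forgone profit from cutting 4→3: 297 = 297.

$297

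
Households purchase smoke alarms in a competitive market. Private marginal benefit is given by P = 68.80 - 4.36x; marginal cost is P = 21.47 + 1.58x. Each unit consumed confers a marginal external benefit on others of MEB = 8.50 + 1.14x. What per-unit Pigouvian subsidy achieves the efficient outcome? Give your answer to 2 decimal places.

Social marginal benefit = demand + MEB = 77.30 - 3.22x.
Set SMB = MC: 77.30 - 3.22x = 21.47 + 1.58x → x* = 11.6313.
The Pigouvian subsidy equals MEB at x*: 8.50 + 1.14×11.6313 = 21.7597.

subsidy = 21.76 per unit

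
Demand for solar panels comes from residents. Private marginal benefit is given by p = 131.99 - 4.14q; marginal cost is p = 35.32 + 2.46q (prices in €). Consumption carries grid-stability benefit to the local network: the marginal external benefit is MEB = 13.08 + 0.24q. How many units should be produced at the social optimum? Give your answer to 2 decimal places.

q* = 17.26

Social marginal benefit = demand + MEB = 145.07 - 3.90q.
Set SMB = MC: 145.07 - 3.90q = 35.32 + 2.46q → q* = 17.2563.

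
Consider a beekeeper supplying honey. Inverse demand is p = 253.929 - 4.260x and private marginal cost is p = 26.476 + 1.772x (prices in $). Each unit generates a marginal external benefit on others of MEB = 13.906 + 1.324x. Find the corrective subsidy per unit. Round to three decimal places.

Social marginal cost = private MC − MEB = 12.570 + 0.448x.
Set SMC = demand: 12.570 + 0.448x = 253.929 - 4.260x → x* = 51.2657.
The Pigouvian subsidy equals MEB at x*: 13.906 + 1.324×51.2657 = 81.7818.

subsidy = $81.782 per unit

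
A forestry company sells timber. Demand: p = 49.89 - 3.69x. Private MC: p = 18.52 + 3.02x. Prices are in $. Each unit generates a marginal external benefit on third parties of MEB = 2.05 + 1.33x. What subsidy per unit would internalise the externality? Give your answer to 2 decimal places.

Social marginal cost = private MC − MEB = 16.47 + 1.69x.
Set SMC = demand: 16.47 + 1.69x = 49.89 - 3.69x → x* = 6.2119.
The Pigouvian subsidy equals MEB at x*: 2.05 + 1.33×6.2119 = 10.3118.

subsidy = $10.31 per unit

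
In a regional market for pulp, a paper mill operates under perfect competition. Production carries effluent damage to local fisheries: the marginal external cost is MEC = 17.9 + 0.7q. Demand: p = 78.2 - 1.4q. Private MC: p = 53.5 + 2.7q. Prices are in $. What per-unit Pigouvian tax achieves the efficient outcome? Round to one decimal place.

Social marginal cost = private MC + MEC = 71.4 + 3.4q.
Set SMC = demand: 71.4 + 3.4q = 78.2 - 1.4q → q* = 1.4167.
The Pigouvian tax equals MEC at q*: 17.9 + 0.7×1.4167 = 18.8917.

tax = $18.9 per unit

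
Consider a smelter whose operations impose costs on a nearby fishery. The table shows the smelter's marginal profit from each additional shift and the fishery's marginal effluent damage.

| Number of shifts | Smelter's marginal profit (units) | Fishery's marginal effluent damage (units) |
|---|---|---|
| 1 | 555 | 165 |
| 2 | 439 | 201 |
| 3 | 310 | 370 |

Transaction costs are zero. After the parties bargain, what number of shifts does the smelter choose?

Bargaining reaches the level where marginal profit last exceeds marginal effluent damage.
That holds through level 2 (439 ≥ 201) but not at 3 (310 < 370).

2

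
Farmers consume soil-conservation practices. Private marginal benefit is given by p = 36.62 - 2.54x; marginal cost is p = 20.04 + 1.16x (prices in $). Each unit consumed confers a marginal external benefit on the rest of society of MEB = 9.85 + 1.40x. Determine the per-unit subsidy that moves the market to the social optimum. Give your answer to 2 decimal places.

subsidy = $25.94 per unit

Social marginal benefit = demand + MEB = 46.47 - 1.14x.
Set SMB = MC: 46.47 - 1.14x = 20.04 + 1.16x → x* = 11.4913.
The Pigouvian subsidy equals MEB at x*: 9.85 + 1.40×11.4913 = 25.9378.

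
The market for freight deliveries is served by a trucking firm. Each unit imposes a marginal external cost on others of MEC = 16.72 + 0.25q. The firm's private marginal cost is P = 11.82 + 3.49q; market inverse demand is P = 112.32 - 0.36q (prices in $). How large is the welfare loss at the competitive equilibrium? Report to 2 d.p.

DWL = $65.90

Market equilibrium (private): 11.82 + 3.49q = 112.32 - 0.36q → q_m = 26.1039.
Social marginal cost = private MC + MEC = 28.54 + 3.74q.
Set SMC = demand: 28.54 + 3.74q = 112.32 - 0.36q → q* = 20.4341.
The welfare-loss triangle has base |q_m − q*| and height MEC(q_m) (the vertical gap between SMC and demand is zero at q* and MEC at q_m).
DWL = ½ × 5.6698 × 23.2460 = 65.9001.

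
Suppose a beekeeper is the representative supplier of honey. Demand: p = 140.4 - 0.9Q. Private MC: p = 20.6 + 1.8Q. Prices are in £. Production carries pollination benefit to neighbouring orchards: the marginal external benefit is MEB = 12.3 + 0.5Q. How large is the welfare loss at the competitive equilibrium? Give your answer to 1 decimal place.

Market equilibrium (private): 20.6 + 1.8Q = 140.4 - 0.9Q → Q_m = 44.3704.
Social marginal cost = private MC − MEB = 8.3 + 1.3Q.
Set SMC = demand: 8.3 + 1.3Q = 140.4 - 0.9Q → Q* = 60.0455.
The welfare-loss triangle has base |Q_m − Q*| and height MEB(Q_m) (the vertical gap between SMC and demand is zero at Q* and MEB at Q_m).
DWL = ½ × 15.6751 × 34.4852 = 270.2795.

DWL = £270.3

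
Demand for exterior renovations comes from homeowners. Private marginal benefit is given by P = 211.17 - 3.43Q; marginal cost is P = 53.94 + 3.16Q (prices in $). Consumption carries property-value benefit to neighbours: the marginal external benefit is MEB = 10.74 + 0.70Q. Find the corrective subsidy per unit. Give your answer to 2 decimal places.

subsidy = $30.70 per unit

Social marginal benefit = demand + MEB = 221.91 - 2.73Q.
Set SMB = MC: 221.91 - 2.73Q = 53.94 + 3.16Q → Q* = 28.5178.
The Pigouvian subsidy equals MEB at Q*: 10.74 + 0.70×28.5178 = 30.7025.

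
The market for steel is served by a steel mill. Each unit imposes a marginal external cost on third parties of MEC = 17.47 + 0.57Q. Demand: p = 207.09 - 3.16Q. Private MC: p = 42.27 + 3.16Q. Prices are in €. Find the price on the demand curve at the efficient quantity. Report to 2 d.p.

Social marginal cost = private MC + MEC = 59.74 + 3.73Q.
Set SMC = demand: 59.74 + 3.73Q = 207.09 - 3.16Q → Q* = 21.3861.
Consumer price on the demand curve at Q*: 207.09 − 3.16×21.3861 = 139.5099.

P = €139.51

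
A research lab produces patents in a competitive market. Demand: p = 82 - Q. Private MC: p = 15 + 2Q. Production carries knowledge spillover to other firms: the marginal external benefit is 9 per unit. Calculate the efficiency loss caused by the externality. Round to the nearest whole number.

Market equilibrium (private): 15 + 2Q = 82 - Q → Q_m = 22.3333.
Social marginal cost = private MC − MEB = 6 + 2Q.
Set SMC = demand: 6 + 2Q = 82 - Q → Q* = 25.3333.
Between Q* and Q_m the wedge demand − SMC runs linearly from 0 to MEB(Q_m), so the loss is a triangle.
DWL = ½ × 3.0000 × 9.0000 = 13.5000.

DWL = 14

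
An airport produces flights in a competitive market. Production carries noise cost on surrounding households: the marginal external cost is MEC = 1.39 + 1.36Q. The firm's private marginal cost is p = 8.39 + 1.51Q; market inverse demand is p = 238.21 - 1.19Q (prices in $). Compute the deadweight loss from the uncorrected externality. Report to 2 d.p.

DWL = $1690.20

Market equilibrium (private): 8.39 + 1.51Q = 238.21 - 1.19Q → Q_m = 85.1185.
Social marginal cost = private MC + MEC = 9.78 + 2.87Q.
Set SMC = demand: 9.78 + 2.87Q = 238.21 - 1.19Q → Q* = 56.2635.
The loss is the area between SMC and demand from Q* to Q_m; with linear curves that's a triangle of height MEC(Q_m).
DWL = ½ × 28.8550 × 117.1512 = 1690.1989.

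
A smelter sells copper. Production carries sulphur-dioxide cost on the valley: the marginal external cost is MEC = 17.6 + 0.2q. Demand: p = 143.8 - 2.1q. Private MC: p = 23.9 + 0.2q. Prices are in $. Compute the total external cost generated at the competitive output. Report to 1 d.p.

Market equilibrium (private): 23.9 + 0.2q = 143.8 - 2.1q → q_m = 52.1304.
Total external cost = ∫₀^{q_m} (17.6 + 0.2q) dq = 17.6×52.1304 + ½×0.2×52.1304² = 1189.2529.

$1189.3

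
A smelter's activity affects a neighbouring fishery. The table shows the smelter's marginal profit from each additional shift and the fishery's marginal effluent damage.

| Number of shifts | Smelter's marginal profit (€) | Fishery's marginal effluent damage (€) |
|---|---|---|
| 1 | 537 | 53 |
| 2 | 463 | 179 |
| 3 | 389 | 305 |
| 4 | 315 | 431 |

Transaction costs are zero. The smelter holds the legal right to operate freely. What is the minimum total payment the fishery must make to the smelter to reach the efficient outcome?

€315

Left alone the smelter would choose level 4 (marginal profit stays positive).
Efficient level: k* = 3 (marginal profit ≥ marginal effluent damage through 3).
The fishery must at least cover the smelter's forgone profit from cutting 4→3: 315 = 315.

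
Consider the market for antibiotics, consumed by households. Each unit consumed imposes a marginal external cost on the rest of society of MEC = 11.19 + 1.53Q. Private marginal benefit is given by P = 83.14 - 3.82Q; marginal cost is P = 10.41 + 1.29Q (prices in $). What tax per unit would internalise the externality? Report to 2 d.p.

tax = $25.37 per unit

Social marginal benefit = demand − MEC = 71.95 - 5.35Q.
Set SMB = MC: 71.95 - 5.35Q = 10.41 + 1.29Q → Q* = 9.2681.
The Pigouvian tax equals MEC at Q*: 11.19 + 1.53×9.2681 = 25.3702.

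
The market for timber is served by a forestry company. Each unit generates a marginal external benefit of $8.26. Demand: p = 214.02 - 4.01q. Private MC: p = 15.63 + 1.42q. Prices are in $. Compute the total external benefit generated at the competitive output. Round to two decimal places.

Market equilibrium (private): 15.63 + 1.42q = 214.02 - 4.01q → q_m = 36.5359.
Total external benefit = MEB × q_m = 8.26 × 36.5359 = 301.7865.

$301.79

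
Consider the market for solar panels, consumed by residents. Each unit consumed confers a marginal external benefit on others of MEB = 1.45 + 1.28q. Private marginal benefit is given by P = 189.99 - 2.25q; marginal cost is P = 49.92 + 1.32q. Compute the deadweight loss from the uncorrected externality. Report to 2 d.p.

Market equilibrium (private): 49.92 + 1.32q = 189.99 - 2.25q → q_m = 39.2353.
Social marginal benefit = demand + MEB = 191.44 - 0.97q.
Set SMB = MC: 191.44 - 0.97q = 49.92 + 1.32q → q* = 61.7991.
Between q* and q_m the wedge SMB − MC runs linearly from 0 to MEB(q_m), so the loss is a triangle.
DWL = ½ × 22.5638 × 51.6712 = 582.9493.

DWL = 582.95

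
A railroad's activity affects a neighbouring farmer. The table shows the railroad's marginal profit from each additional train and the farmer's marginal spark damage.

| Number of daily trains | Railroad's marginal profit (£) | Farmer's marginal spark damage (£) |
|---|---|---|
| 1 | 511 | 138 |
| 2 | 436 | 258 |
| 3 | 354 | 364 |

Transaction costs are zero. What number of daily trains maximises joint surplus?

Bargaining reaches the level where marginal profit last exceeds marginal spark damage.
That holds through level 2 (436 ≥ 258) but not at 3 (354 < 364).

2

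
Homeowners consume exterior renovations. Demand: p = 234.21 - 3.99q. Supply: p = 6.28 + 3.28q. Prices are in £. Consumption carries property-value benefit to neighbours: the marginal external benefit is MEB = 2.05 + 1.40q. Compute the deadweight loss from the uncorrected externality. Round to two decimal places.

DWL = £179.79

Market equilibrium (private): 6.28 + 3.28q = 234.21 - 3.99q → q_m = 31.3521.
Social marginal benefit = demand + MEB = 236.26 - 2.59q.
Set SMB = MC: 236.26 - 2.59q = 6.28 + 3.28q → q* = 39.1789.
The welfare-loss triangle has base |q_m − q*| and height MEB(q_m) (the vertical gap between SMB and MC is zero at q* and MEB at q_m).
DWL = ½ × 7.8268 × 45.9430 = 179.7933.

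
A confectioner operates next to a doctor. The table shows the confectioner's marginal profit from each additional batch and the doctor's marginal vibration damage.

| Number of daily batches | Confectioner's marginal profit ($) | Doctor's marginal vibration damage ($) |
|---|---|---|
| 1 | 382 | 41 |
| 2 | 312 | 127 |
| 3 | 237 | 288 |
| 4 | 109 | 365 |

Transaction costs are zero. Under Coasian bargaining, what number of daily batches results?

Bargaining reaches the level where marginal profit last exceeds marginal vibration damage.
That holds through level 2 (312 ≥ 127) but not at 3 (237 < 288).

2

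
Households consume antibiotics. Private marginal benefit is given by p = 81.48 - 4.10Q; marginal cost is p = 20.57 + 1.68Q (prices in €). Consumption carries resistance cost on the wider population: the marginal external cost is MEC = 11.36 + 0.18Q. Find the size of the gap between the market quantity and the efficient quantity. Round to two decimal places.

Market equilibrium (private): 20.57 + 1.68Q = 81.48 - 4.10Q → Q_m = 10.5381.
Social marginal benefit = demand − MEC = 70.12 - 4.28Q.
Set SMB = MC: 70.12 - 4.28Q = 20.57 + 1.68Q → Q* = 8.3138.
Gap = |10.5381 − 8.3138| = 2.2243.

2.22 units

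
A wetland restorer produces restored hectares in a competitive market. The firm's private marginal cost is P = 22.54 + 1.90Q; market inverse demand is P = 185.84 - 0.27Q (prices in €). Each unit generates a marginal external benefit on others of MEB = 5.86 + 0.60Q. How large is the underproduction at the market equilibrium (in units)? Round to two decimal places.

32.49 units

Market equilibrium (private): 22.54 + 1.90Q = 185.84 - 0.27Q → Q_m = 75.2535.
Social marginal cost = private MC − MEB = 16.68 + 1.30Q.
Set SMC = demand: 16.68 + 1.30Q = 185.84 - 0.27Q → Q* = 107.7452.
Gap = |75.2535 − 107.7452| = 32.4917.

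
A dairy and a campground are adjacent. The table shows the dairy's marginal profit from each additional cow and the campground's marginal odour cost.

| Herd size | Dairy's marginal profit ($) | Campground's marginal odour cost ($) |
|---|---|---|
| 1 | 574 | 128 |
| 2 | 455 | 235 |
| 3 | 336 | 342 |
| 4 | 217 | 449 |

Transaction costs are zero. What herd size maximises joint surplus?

2

Bargaining reaches the level where marginal profit last exceeds marginal odour cost.
That holds through level 2 (455 ≥ 235) but not at 3 (336 < 342).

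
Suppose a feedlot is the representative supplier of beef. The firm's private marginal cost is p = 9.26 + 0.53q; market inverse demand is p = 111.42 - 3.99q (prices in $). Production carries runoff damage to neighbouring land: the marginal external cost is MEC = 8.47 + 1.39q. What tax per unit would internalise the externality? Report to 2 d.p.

tax = $30.51 per unit

Social marginal cost = private MC + MEC = 17.73 + 1.92q.
Set SMC = demand: 17.73 + 1.92q = 111.42 - 3.99q → q* = 15.8528.
The Pigouvian tax equals MEC at q*: 8.47 + 1.39×15.8528 = 30.5054.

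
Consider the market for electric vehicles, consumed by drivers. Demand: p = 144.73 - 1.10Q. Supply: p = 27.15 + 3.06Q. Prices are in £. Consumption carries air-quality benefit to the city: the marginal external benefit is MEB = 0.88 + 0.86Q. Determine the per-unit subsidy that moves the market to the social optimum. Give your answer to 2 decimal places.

Social marginal benefit = demand + MEB = 145.61 - 0.24Q.
Set SMB = MC: 145.61 - 0.24Q = 27.15 + 3.06Q → Q* = 35.8970.
The Pigouvian subsidy equals MEB at Q*: 0.88 + 0.86×35.8970 = 31.7514.

subsidy = £31.75 per unit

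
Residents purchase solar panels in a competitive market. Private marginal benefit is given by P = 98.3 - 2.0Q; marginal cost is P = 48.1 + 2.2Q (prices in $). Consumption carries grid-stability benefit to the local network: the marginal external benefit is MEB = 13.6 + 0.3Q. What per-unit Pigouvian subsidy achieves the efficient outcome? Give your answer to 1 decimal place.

Social marginal benefit = demand + MEB = 111.9 - 1.7Q.
Set SMB = MC: 111.9 - 1.7Q = 48.1 + 2.2Q → Q* = 16.3590.
The Pigouvian subsidy equals MEB at Q*: 13.6 + 0.3×16.3590 = 18.5077.

subsidy = $18.5 per unit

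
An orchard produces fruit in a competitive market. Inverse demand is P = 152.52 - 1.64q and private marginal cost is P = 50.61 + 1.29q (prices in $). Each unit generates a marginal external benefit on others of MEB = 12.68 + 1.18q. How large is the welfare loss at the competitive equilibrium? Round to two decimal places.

DWL = $824.59

Market equilibrium (private): 50.61 + 1.29q = 152.52 - 1.64q → q_m = 34.7816.
Social marginal cost = private MC − MEB = 37.93 + 0.11q.
Set SMC = demand: 37.93 + 0.11q = 152.52 - 1.64q → q* = 65.4800.
Between q* and q_m the wedge demand − SMC runs linearly from 0 to MEB(q_m), so the loss is a triangle.
DWL = ½ × 30.6984 × 53.7223 = 824.5943.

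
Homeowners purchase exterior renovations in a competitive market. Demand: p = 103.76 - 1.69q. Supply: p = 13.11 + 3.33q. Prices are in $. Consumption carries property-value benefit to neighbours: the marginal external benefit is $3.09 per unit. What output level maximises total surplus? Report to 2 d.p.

Social marginal benefit = demand + MEB = 106.85 - 1.69q.
Set SMB = MC: 106.85 - 1.69q = 13.11 + 3.33q → q* = 18.6733.

q* = 18.67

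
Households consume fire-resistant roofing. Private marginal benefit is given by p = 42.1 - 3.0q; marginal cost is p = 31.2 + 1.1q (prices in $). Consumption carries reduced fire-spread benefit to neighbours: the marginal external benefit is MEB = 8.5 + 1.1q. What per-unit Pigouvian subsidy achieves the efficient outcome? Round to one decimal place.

Social marginal benefit = demand + MEB = 50.6 - 1.9q.
Set SMB = MC: 50.6 - 1.9q = 31.2 + 1.1q → q* = 6.4667.
The Pigouvian subsidy equals MEB at q*: 8.5 + 1.1×6.4667 = 15.6134.

subsidy = $15.6 per unit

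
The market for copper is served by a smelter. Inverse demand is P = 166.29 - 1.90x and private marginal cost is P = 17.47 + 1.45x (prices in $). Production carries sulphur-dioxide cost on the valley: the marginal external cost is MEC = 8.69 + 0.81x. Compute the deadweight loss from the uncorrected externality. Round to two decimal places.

Market equilibrium (private): 17.47 + 1.45x = 166.29 - 1.90x → x_m = 44.4239.
Social marginal cost = private MC + MEC = 26.16 + 2.26x.
Set SMC = demand: 26.16 + 2.26x = 166.29 - 1.90x → x* = 33.6851.
Height of the DWL triangle at x_m is SMC(x_m) − demand(x_m) = MEC(x_m) = 44.6733.
DWL = ½ × 10.7388 × 44.6733 = 239.8688.

DWL = $239.87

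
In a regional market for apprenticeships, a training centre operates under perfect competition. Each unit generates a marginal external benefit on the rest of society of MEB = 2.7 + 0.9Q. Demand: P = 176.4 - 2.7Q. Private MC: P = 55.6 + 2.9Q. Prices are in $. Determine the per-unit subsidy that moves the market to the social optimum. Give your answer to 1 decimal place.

subsidy = $26.3 per unit

Social marginal cost = private MC − MEB = 52.9 + 2.0Q.
Set SMC = demand: 52.9 + 2.0Q = 176.4 - 2.7Q → Q* = 26.2766.
The Pigouvian subsidy equals MEB at Q*: 2.7 + 0.9×26.2766 = 26.3489.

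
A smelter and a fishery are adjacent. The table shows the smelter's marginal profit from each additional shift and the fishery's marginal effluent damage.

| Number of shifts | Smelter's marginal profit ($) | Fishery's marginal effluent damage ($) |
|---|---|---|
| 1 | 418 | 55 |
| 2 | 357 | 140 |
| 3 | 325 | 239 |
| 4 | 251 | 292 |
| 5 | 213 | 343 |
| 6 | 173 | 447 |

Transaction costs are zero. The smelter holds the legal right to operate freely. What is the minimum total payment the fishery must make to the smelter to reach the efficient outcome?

Left alone the smelter would choose level 6 (marginal profit stays positive).
Efficient level: k* = 3 (marginal profit ≥ marginal effluent damage through 3).
The fishery must at least cover the smelter's forgone profit from cutting 6→3: 251 + 213 + 173 = 637.

$637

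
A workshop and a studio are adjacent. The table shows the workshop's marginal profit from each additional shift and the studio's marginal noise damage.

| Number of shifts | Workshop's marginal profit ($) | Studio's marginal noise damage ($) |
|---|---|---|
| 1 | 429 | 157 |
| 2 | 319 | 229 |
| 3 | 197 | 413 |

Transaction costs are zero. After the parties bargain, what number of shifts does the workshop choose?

2

Bargaining reaches the level where marginal profit last exceeds marginal noise damage.
That holds through level 2 (319 ≥ 229) but not at 3 (197 < 413).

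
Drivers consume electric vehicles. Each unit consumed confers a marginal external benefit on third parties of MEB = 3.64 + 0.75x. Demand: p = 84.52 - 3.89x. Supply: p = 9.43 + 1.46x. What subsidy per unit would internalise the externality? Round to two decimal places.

subsidy = 16.48 per unit

Social marginal benefit = demand + MEB = 88.16 - 3.14x.
Set SMB = MC: 88.16 - 3.14x = 9.43 + 1.46x → x* = 17.1152.
The Pigouvian subsidy equals MEB at x*: 3.64 + 0.75×17.1152 = 16.4764.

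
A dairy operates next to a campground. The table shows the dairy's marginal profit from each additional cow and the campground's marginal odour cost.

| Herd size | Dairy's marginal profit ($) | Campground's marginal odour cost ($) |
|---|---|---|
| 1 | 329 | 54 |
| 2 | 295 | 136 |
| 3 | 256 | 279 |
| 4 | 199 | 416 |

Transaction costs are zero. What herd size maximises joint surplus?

Bargaining reaches the level where marginal profit last exceeds marginal odour cost.
That holds through level 2 (295 ≥ 136) but not at 3 (256 < 279).

2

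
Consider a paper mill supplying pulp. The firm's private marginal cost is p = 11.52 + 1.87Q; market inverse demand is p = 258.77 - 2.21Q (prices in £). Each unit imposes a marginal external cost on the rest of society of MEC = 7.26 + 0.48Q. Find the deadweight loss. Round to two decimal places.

Market equilibrium (private): 11.52 + 1.87Q = 258.77 - 2.21Q → Q_m = 60.6005.
Social marginal cost = private MC + MEC = 18.78 + 2.35Q.
Set SMC = demand: 18.78 + 2.35Q = 258.77 - 2.21Q → Q* = 52.6294.
Between Q* and Q_m the wedge SMC − demand runs linearly from 0 to MEC(Q_m), so the loss is a triangle.
DWL = ½ × 7.9711 × 36.3482 = 144.8676.

DWL = £144.87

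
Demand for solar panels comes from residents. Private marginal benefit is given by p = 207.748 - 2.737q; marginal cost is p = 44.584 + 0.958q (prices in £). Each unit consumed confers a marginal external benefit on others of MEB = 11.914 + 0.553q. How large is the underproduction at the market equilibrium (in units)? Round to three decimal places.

Market equilibrium (private): 44.584 + 0.958q = 207.748 - 2.737q → q_m = 44.1581.
Social marginal benefit = demand + MEB = 219.662 - 2.184q.
Set SMB = MC: 219.662 - 2.184q = 44.584 + 0.958q → q* = 55.7218.
Gap = |44.1581 − 55.7218| = 11.5637.

11.564 units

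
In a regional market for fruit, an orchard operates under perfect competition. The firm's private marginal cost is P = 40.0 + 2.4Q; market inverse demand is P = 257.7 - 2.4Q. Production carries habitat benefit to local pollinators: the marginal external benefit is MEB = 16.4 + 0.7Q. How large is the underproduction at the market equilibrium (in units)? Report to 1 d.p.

11.7 units

Market equilibrium (private): 40.0 + 2.4Q = 257.7 - 2.4Q → Q_m = 45.3542.
Social marginal cost = private MC − MEB = 23.6 + 1.7Q.
Set SMC = demand: 23.6 + 1.7Q = 257.7 - 2.4Q → Q* = 57.0976.
Gap = |45.3542 − 57.0976| = 11.7434.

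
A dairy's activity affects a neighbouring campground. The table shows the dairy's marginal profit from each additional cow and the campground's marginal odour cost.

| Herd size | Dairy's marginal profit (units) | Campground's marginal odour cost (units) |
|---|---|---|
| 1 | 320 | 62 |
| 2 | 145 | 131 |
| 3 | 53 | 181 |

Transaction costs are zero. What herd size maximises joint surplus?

Bargaining reaches the level where marginal profit last exceeds marginal odour cost.
That holds through level 2 (145 ≥ 131) but not at 3 (53 < 181).

2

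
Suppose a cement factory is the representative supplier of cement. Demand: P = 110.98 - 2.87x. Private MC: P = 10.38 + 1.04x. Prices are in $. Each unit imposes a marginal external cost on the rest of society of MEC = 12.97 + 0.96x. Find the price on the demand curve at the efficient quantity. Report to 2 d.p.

P = $59.34

Social marginal cost = private MC + MEC = 23.35 + 2.00x.
Set SMC = demand: 23.35 + 2.00x = 110.98 - 2.87x → x* = 17.9938.
Consumer price on the demand curve at x*: 110.98 − 2.87×17.9938 = 59.3378.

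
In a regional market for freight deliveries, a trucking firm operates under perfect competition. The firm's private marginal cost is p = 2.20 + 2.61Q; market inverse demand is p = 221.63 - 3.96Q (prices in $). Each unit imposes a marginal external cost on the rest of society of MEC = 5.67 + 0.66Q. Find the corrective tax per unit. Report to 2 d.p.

Social marginal cost = private MC + MEC = 7.87 + 3.27Q.
Set SMC = demand: 7.87 + 3.27Q = 221.63 - 3.96Q → Q* = 29.5657.
The Pigouvian tax equals MEC at Q*: 5.67 + 0.66×29.5657 = 25.1834.

tax = $25.18 per unit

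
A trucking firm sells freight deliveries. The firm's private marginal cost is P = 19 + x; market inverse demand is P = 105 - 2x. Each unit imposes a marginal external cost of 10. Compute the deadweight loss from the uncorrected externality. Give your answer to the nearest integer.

Market equilibrium (private): 19 + x = 105 - 2x → x_m = 28.6667.
Social marginal cost = private MC + MEC = 29 + x.
Set SMC = demand: 29 + x = 105 - 2x → x* = 25.3333.
Height of the DWL triangle at x_m is SMC(x_m) − demand(x_m) = MEC(x_m) = 10.0000.
DWL = ½ × 3.3334 × 10.0000 = 16.6670.

DWL = 17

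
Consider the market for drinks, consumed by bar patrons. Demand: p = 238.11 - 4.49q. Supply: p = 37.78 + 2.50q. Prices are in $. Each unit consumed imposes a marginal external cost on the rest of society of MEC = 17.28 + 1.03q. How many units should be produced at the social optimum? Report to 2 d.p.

q* = 22.82

Social marginal benefit = demand − MEC = 220.83 - 5.52q.
Set SMB = MC: 220.83 - 5.52q = 37.78 + 2.50q → q* = 22.8242.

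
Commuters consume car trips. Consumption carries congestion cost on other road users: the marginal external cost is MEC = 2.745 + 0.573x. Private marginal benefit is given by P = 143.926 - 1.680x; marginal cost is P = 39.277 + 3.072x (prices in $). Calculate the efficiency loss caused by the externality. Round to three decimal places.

DWL = $22.164

Market equilibrium (private): 39.277 + 3.072x = 143.926 - 1.680x → x_m = 22.0221.
Social marginal benefit = demand − MEC = 141.181 - 2.253x.
Set SMB = MC: 141.181 - 2.253x = 39.277 + 3.072x → x* = 19.1369.
The loss is the area between SMB and MC from x* to x_m; with linear curves that's a triangle of height MEC(x_m).
DWL = ½ × 2.8852 × 15.3637 = 22.1637.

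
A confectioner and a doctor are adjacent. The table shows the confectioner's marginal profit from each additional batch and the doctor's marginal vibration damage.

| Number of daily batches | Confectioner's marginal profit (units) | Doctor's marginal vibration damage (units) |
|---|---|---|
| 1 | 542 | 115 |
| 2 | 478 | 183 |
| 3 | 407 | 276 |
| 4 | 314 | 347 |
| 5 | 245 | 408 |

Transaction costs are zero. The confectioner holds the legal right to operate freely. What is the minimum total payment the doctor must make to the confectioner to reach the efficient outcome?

Left alone the confectioner would choose level 5 (marginal profit stays positive).
Efficient level: k* = 3 (marginal profit ≥ marginal vibration damage through 3).
The doctor must at least cover the confectioner's forgone profit from cutting 5→3: 314 + 245 = 559.

559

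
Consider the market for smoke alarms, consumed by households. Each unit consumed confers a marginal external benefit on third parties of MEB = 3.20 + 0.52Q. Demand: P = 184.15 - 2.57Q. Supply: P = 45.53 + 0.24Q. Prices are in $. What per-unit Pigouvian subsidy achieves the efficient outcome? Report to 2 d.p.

Social marginal benefit = demand + MEB = 187.35 - 2.05Q.
Set SMB = MC: 187.35 - 2.05Q = 45.53 + 0.24Q → Q* = 61.9301.
The Pigouvian subsidy equals MEB at Q*: 3.20 + 0.52×61.9301 = 35.4037.

subsidy = $35.40 per unit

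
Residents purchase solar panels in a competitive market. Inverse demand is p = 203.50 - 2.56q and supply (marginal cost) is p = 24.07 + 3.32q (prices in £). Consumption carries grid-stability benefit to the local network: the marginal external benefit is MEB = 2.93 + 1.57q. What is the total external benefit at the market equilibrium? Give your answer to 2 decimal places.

£820.39

Market equilibrium (private): 24.07 + 3.32q = 203.50 - 2.56q → q_m = 30.5153.
Total external benefit = ∫₀^{q_m} (2.93 + 1.57q) dq = 2.93×30.5153 + ½×1.57×30.5153² = 820.3889.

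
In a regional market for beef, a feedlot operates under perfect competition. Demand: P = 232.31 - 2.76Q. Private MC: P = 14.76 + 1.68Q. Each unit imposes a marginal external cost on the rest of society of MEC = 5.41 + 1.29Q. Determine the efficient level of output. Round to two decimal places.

Q* = 37.02

Social marginal cost = private MC + MEC = 20.17 + 2.97Q.
Set SMC = demand: 20.17 + 2.97Q = 232.31 - 2.76Q → Q* = 37.0227.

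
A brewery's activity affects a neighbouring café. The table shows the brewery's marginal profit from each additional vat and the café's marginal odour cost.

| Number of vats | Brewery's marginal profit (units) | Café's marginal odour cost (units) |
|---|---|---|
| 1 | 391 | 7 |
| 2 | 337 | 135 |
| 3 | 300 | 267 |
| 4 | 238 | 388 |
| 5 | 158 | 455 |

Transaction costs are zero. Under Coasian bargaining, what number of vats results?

3

Bargaining reaches the level where marginal profit last exceeds marginal odour cost.
That holds through level 3 (300 ≥ 267) but not at 4 (238 < 388).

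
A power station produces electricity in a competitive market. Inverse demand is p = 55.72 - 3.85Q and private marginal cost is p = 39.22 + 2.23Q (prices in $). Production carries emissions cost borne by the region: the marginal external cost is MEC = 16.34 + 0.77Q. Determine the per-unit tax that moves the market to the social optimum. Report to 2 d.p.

tax = $16.36 per unit

Social marginal cost = private MC + MEC = 55.56 + 3.00Q.
Set SMC = demand: 55.56 + 3.00Q = 55.72 - 3.85Q → Q* = 0.0234.
The Pigouvian tax equals MEC at Q*: 16.34 + 0.77×0.0234 = 16.3580.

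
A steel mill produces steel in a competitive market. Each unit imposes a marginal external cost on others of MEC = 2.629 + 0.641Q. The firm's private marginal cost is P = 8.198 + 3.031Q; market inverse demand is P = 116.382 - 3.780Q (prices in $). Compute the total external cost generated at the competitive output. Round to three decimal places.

Market equilibrium (private): 8.198 + 3.031Q = 116.382 - 3.780Q → Q_m = 15.8837.
Total external cost = ∫₀^{Q_m} (2.629 + 0.641Q) dQ = 2.629×15.8837 + ½×0.641×15.8837² = 122.6178.

$122.618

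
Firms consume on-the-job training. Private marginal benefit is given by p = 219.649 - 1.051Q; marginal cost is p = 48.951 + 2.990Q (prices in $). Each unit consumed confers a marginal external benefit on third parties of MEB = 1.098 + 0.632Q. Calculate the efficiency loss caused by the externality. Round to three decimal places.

DWL = $113.309

Market equilibrium (private): 48.951 + 2.990Q = 219.649 - 1.051Q → Q_m = 42.2415.
Social marginal benefit = demand + MEB = 220.747 - 0.419Q.
Set SMB = MC: 220.747 - 0.419Q = 48.951 + 2.990Q → Q* = 50.3948.
Between Q* and Q_m the wedge SMB − MC runs linearly from 0 to MEB(Q_m), so the loss is a triangle.
DWL = ½ × 8.1533 × 27.7946 = 113.3089.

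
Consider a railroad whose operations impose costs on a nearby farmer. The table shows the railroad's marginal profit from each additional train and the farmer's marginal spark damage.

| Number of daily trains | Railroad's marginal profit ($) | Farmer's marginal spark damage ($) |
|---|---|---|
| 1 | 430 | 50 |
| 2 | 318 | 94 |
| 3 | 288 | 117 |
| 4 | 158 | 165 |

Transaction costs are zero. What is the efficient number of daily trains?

Bargaining reaches the level where marginal profit last exceeds marginal spark damage.
That holds through level 3 (288 ≥ 117) but not at 4 (158 < 165).

3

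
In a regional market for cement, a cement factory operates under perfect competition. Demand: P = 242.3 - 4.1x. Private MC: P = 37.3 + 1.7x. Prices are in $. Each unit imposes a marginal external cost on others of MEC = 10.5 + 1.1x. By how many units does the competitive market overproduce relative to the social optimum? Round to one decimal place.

7.2 units

Market equilibrium (private): 37.3 + 1.7x = 242.3 - 4.1x → x_m = 35.3448.
Social marginal cost = private MC + MEC = 47.8 + 2.8x.
Set SMC = demand: 47.8 + 2.8x = 242.3 - 4.1x → x* = 28.1884.
Gap = |35.3448 − 28.1884| = 7.1564.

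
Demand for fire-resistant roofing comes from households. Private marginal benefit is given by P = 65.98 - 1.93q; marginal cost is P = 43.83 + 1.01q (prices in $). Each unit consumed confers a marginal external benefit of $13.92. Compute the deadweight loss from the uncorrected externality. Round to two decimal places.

Market equilibrium (private): 43.83 + 1.01q = 65.98 - 1.93q → q_m = 7.5340.
Social marginal benefit = demand + MEB = 79.90 - 1.93q.
Set SMB = MC: 79.90 - 1.93q = 43.83 + 1.01q → q* = 12.2687.
Height of the DWL triangle at q_m is SMB(q_m) − MC(q_m) = MEB(q_m) = 13.9200.
DWL = ½ × 4.7347 × 13.9200 = 32.9535.

DWL = $32.95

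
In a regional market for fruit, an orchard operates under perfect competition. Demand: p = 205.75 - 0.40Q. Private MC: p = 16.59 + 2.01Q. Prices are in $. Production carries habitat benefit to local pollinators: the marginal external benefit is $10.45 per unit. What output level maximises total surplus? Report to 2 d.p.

Social marginal cost = private MC − MEB = 6.14 + 2.01Q.
Set SMC = demand: 6.14 + 2.01Q = 205.75 - 0.40Q → Q* = 82.8257.

Q* = 82.83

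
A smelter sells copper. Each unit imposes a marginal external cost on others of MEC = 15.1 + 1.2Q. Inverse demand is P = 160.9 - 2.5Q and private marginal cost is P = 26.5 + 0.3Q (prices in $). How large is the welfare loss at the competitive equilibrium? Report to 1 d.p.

DWL = $660.7

Market equilibrium (private): 26.5 + 0.3Q = 160.9 - 2.5Q → Q_m = 48.0000.
Social marginal cost = private MC + MEC = 41.6 + 1.5Q.
Set SMC = demand: 41.6 + 1.5Q = 160.9 - 2.5Q → Q* = 29.8250.
The welfare-loss triangle has base |Q_m − Q*| and height MEC(Q_m) (the vertical gap between SMC and demand is zero at Q* and MEC at Q_m).
DWL = ½ × 18.1750 × 72.7000 = 660.6613.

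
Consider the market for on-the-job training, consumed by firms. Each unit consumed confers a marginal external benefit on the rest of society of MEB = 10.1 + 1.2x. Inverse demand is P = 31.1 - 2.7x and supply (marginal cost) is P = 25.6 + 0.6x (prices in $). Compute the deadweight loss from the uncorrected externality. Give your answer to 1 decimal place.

Market equilibrium (private): 25.6 + 0.6x = 31.1 - 2.7x → x_m = 1.6667.
Social marginal benefit = demand + MEB = 41.2 - 1.5x.
Set SMB = MC: 41.2 - 1.5x = 25.6 + 0.6x → x* = 7.4286.
Height of the DWL triangle at x_m is SMB(x_m) − MC(x_m) = MEB(x_m) = 12.1000.
DWL = ½ × 5.7619 × 12.1000 = 34.8595.

DWL = $34.9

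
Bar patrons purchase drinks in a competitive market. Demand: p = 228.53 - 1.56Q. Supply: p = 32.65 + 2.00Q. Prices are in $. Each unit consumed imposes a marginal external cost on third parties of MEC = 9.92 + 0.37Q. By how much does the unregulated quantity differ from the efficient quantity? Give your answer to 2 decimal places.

Market equilibrium (private): 32.65 + 2.00Q = 228.53 - 1.56Q → Q_m = 55.0225.
Social marginal benefit = demand − MEC = 218.61 - 1.93Q.
Set SMB = MC: 218.61 - 1.93Q = 32.65 + 2.00Q → Q* = 47.3181.
Gap = |55.0225 − 47.3181| = 7.7044.

7.70 units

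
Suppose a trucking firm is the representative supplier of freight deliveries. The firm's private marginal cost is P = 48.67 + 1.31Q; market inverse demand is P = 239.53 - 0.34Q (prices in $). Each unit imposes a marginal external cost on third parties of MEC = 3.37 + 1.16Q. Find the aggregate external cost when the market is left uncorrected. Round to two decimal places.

$8150.32

Market equilibrium (private): 48.67 + 1.31Q = 239.53 - 0.34Q → Q_m = 115.6727.
Total external cost = ∫₀^{Q_m} (3.37 + 1.16Q) dQ = 3.37×115.6727 + ½×1.16×115.6727² = 8150.3176.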